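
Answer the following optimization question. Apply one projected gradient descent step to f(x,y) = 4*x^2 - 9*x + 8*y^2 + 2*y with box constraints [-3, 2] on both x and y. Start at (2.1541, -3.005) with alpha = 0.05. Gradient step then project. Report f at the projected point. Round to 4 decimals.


Step 1: Compute gradient at (2.1541, -3.005).
grad_x = 2*4*2.1541 - 9 = 8.2328
grad_y = 2*8*-3.005 + 2 = -46.08
Step 2: Gradient step.
x_raw = 2.1541 - 0.05*8.2328 = 1.7425
y_raw = -3.005 - 0.05*-46.08 = -0.701
Step 3: Project onto [-3, 2].
x_proj = clip(1.7425) = 1.7425
y_proj = clip(-0.701) = -0.701
Step 4: Evaluate f.
f(1.7425, -0.701) = -1.0083


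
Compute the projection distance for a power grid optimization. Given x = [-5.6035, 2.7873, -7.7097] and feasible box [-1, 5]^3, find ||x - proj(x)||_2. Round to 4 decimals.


Project each component onto [-1, 5].
clip(-5.6035) = -1.0, clip(2.7873) = 2.7873, clip(-7.7097) = -1.0
Projection = [-1.0, 2.7873, -1.0]
Squared diffs: [21.1922, 0.0, 45.0201]
Distance = sqrt(66.2123) = 8.1371


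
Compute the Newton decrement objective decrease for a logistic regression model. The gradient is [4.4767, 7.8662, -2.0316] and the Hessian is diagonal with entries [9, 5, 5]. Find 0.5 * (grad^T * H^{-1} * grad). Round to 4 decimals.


Step 1: H is diagonal, so H^(-1) * g = [0.4974, 1.5732, -0.4063].
Step 2: g^T H^(-1) g = sum_i g_i^2 / H_ii
  = (4.4767)^2/9 + (7.8662)^2/5 + (-2.0316)^2/5
  = 2.2268 + 12.3754 + 0.8255 = 15.4277
Step 3: Objective decrease = 0.5 * g^T H^(-1) g = 7.7138


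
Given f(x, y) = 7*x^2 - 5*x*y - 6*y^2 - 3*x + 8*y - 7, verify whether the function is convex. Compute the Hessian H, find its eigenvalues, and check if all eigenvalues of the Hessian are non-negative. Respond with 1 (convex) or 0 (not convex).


The Hessian of f(x,y) = 7*x^2 - 5*x*y - 6*y^2 - 3*x + 8*y - 7 is:
H = [[14, -5], [-5, -12]]
Trace = 14 - 12 = 2
Determinant = 14*-12 - (-5)^2 = -193
Discriminant = (2)^2 - 4*-193 = 776.0
Eigenvalues: lambda_1 = -12.9284, lambda_2 = 14.9284
The function is not convex.

0


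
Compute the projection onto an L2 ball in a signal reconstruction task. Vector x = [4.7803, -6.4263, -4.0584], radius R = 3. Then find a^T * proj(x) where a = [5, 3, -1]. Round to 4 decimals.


Step 1: Compute ||x|| (intermediates to 6 decimals).
||x|| = sqrt(4.7803^2 + (-6.4263)^2 + (-4.0584)^2) = 8.97882
Step 2: Project.
Since ||x|| > R, scale = R/||x|| = 3/8.97882 = 0.33412, proj(x) = scale * x
proj(x) = [1.597194, -2.147155, -1.355993]
Step 3: Dot product.
a^T * proj(x) = 5*1.597194 + 3*(-2.147155) - 1*(-1.355993) = 2.9005


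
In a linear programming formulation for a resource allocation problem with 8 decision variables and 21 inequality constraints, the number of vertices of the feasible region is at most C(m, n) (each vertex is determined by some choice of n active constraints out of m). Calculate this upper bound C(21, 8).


Each vertex corresponds to some choice of n active constraints out of m, so the number of vertices is at most C(m, n) = m! / (n!(m-n)!).
m = 21, n = 8
Numerator: 21 * 20 * 19 * 18 * 17 * 16 * 15 * 14
Denominator: 8! = 40320
C(21, 8) = 203490


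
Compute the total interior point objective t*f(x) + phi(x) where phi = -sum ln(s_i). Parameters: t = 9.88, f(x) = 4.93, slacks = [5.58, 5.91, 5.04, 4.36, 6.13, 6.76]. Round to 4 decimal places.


Step 1: Compute log-barrier.
ln values: [1.7192, 1.7766, 1.6174, 1.4725, 1.8132, 1.911]
phi = -(1.7192 + 1.7766 + 1.6174 + 1.4725 + 1.8132 + 1.911) = -10.3099
Step 2: Compute augmented objective.
t*f(x) = 9.88*4.93 = 48.7084
Total = 48.7084 - 10.3099 = 38.3985


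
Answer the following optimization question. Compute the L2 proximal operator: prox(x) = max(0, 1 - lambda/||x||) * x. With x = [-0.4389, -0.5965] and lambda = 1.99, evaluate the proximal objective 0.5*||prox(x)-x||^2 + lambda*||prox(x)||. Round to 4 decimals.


Step 1: Compute ||x||.
||x|| = 0.7406
Step 2: Compute scaling factor.
scale = max(0, 1 - 1.99/0.7406) = 0.0
Step 3: prox(x) = [-0.0, -0.0]
||prox(x)|| = 0.0
Step 4: Proximal objective.
0.5*||prox-x||^2 = 0.2742
lambda*||prox|| = 0.0
Total = 0.2742


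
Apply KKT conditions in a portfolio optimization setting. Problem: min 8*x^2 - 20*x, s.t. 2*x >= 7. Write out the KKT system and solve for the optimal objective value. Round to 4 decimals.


Step 1: Try lambda = 0 (constraint inactive).
x_unc = 20/(2*8) = 1.25
Check: 2*1.25 = 2.5 < 7 -- violated!
Step 2: Constraint must be active: 2*x = 7
x* = 7/2 = 3.5
lambda = (2*8*3.5 - 20)/2 = 18.0
Step 3: Compute optimal value.
f(x*) = 8*3.5^2 - 20*3.5 = 28.0


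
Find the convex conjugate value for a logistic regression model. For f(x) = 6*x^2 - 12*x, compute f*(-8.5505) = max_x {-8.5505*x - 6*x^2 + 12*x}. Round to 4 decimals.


f*(y) = sup_x {y*x - a*x^2 - b*x} = sup_x {(y-b)*x - a*x^2}
FOC: (y - b) - 2a*x = 0 => x* = (y - b)/(2a)
x* = (-8.5505 + 12)/(2*6) = 0.2875
f*(-8.5505) = (y-b)^2/(4a) = (-8.5505 + 12)^2/(4*6)
= 11.8991/24 = 0.4958


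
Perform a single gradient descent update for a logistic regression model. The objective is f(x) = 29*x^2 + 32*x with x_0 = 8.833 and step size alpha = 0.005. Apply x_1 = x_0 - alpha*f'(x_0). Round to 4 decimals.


We compute the gradient at x_0 and apply the update.
f'(x) = 58*x + 32
f'(8.833) = 58*8.833 + 32 = 544.314
x_1 = 8.833 - 0.005*544.314 = 6.1114


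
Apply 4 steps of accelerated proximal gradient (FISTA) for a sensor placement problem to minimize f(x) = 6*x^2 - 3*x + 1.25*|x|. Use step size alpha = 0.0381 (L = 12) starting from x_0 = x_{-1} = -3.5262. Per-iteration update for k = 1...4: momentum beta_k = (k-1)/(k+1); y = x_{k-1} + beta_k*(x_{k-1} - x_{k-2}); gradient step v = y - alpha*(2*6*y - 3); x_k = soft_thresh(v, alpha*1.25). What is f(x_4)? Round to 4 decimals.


FISTA on f(x) = 6*x^2 - 3*x + 1.25*|x|
L = 12, alpha = 0.0381
Iteration 1: beta = 0.0, y = -3.5262 + 0.0*(-3.5262 + 3.5262) = -3.5262
  grad(y) = -45.3144, v = y - alpha*grad = -1.7997
  prox(v) = soft_thresh(-1.7997, 0.0476) = -1.7521
Iteration 2: beta = 0.3333, y = -1.7521 + 0.3333*(-1.7521 + 3.5262) = -1.1607
  grad(y) = -16.9287, v = y - alpha*grad = -0.5157
  prox(v) = soft_thresh(-0.5157, 0.0476) = -0.4681
Iteration 3: beta = 0.5, y = -0.4681 + 0.5*(-0.4681 + 1.7521) = 0.1739
  grad(y) = -0.9136, v = y - alpha*grad = 0.2087
  prox(v) = soft_thresh(0.2087, 0.0476) = 0.1611
Iteration 4: beta = 0.6, y = 0.1611 + 0.6*(0.1611 + 0.4681) = 0.5386
  grad(y) = 3.4626, v = y - alpha*grad = 0.4066
  prox(v) = soft_thresh(0.4066, 0.0476) = 0.359
f(x_4) = 6*0.359^2 - 3*0.359 + 1.25*|0.359| = 0.145


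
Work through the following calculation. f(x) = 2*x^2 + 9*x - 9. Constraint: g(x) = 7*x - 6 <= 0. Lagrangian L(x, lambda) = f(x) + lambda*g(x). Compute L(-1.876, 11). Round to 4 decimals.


Step 1: Evaluate f(x).
f(-1.876) = 2*(-1.876)^2 + 9*(-1.876) - 9 = -18.8452
Step 2: Evaluate g(x).
g(-1.876) = 7*-1.876 - 6 = -19.132
Step 3: Compute Lagrangian.
L = -18.8452 + 11*-19.132 = -229.2972


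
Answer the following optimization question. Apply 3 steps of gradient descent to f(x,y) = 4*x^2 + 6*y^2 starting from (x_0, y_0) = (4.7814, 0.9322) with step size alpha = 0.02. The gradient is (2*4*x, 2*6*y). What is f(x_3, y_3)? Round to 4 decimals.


Gradient descent on f(x,y) = 4*x^2 + 6*y^2.
Starting point: (4.7814, 0.9322), alpha = 0.02
Step 1: grad_x = 2*4*4.7814 = 38.2512, grad_y = 2*6*0.9322 = 11.1864
  x_1 = 4.7814 - 0.02*38.2512 = 4.0164
  y_1 = 0.9322 - 0.02*11.1864 = 0.7085
Step 2: grad_x = 2*4*4.0164 = 32.131, grad_y = 2*6*0.7085 = 8.5017
  x_2 = 4.0164 - 0.02*32.131 = 3.3738
  y_2 = 0.7085 - 0.02*8.5017 = 0.5384
Step 3: grad_x = 2*4*3.3738 = 26.99, grad_y = 2*6*0.5384 = 6.4613
  x_3 = 3.3738 - 0.02*26.99 = 2.834
  y_3 = 0.5384 - 0.02*6.4613 = 0.4092
f(2.834, 0.4092) = 4*2.834^2 + 6*0.4092^2 = 33.1299


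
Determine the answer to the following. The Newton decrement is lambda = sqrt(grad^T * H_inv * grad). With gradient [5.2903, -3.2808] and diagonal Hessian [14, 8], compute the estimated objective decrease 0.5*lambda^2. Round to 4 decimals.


Step 1: H is diagonal, so H^(-1) * g = [0.3779, -0.4101].
Step 2: g^T H^(-1) g = sum_i g_i^2 / H_ii
  = (5.2903)^2/14 + (-3.2808)^2/8
  = 1.9991 + 1.3455 = 3.3445
Step 3: Objective decrease = 0.5 * g^T H^(-1) g = 1.6723


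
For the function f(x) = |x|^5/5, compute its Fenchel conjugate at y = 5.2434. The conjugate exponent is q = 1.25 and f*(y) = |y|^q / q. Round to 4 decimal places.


The conjugate exponent q satisfies 1/p + 1/q = 1.
p = 5, so q = 5/(5 - 1) = 1.25
|y|^q = 5.2434^1.25 = 7.9344
f*(5.2434) = 7.9344 / 1.25 = 6.3476


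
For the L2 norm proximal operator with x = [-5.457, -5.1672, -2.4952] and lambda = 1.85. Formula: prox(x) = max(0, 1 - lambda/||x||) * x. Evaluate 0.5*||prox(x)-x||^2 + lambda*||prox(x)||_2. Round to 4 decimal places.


Step 1: Compute ||x||.
||x|| = 7.9186
Step 2: Compute scaling factor.
scale = max(0, 1 - 1.85/7.9186) = 0.7664
Step 3: prox(x) = [-4.1821, -3.96, -1.9123]
||prox(x)|| = 6.0686
Step 4: Proximal objective.
0.5*||prox-x||^2 = 1.7113
lambda*||prox|| = 11.2269
Total = 12.9382


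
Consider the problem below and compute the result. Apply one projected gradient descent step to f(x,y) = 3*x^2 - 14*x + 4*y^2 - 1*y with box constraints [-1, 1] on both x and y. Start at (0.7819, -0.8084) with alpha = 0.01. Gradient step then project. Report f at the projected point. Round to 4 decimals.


Step 1: Compute gradient at (0.7819, -0.8084).
grad_x = 2*3*0.7819 - 14 = -9.3086
grad_y = 2*4*-0.8084 - 1 = -7.4672
Step 2: Gradient step.
x_raw = 0.7819 - 0.01*-9.3086 = 0.875
y_raw = -0.8084 - 0.01*-7.4672 = -0.7337
Step 3: Project onto [-1, 1].
x_proj = clip(0.875) = 0.875
y_proj = clip(-0.7337) = -0.7337
Step 4: Evaluate f.
f(0.875, -0.7337) = -7.0658


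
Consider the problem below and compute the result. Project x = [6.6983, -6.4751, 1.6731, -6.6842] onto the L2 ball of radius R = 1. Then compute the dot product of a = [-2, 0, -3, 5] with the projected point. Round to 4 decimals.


Step 1: Compute ||x|| (intermediates to 6 decimals).
||x|| = sqrt(6.6983^2 + (-6.4751)^2 + 1.6731^2 + (-6.6842)^2) = 11.587577
Step 2: Project.
Since ||x|| > R, scale = R/||x|| = 1/11.587577 = 0.086299, proj(x) = scale * x
proj(x) = [0.578057, -0.558795, 0.144387, -0.57684]
Step 3: Dot product.
a^T * proj(x) = -2*0.578057 + 0*(-0.558795) - 3*0.144387 + 5*(-0.57684) = -4.4735


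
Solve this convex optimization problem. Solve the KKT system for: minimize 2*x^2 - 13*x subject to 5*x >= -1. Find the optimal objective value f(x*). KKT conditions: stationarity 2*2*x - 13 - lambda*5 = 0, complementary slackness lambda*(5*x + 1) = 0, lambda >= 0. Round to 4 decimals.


Step 1: Try lambda = 0 (constraint inactive).
Stationarity: 2*2*x - 13 = 0
x* = 13/(2*2) = 3.25
Check constraint: 5*3.25 = 16.25 >= -1 -- satisfied.
Step 2: Compute optimal value.
f(x*) = 2*3.25^2 - 13*3.25 = -21.125


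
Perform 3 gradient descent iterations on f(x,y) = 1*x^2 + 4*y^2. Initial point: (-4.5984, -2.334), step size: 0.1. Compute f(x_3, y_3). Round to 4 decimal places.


Gradient descent on f(x,y) = 1*x^2 + 4*y^2.
Starting point: (-4.5984, -2.334), alpha = 0.1
Step 1: grad_x = 2*1*-4.5984 = -9.1968, grad_y = 2*4*-2.334 = -18.672
  x_1 = -4.5984 - 0.1*-9.1968 = -3.6787
  y_1 = -2.334 - 0.1*-18.672 = -0.4668
Step 2: grad_x = 2*1*-3.6787 = -7.3574, grad_y = 2*4*-0.4668 = -3.7344
  x_2 = -3.6787 - 0.1*-7.3574 = -2.943
  y_2 = -0.4668 - 0.1*-3.7344 = -0.0934
Step 3: grad_x = 2*1*-2.943 = -5.886, grad_y = 2*4*-0.0934 = -0.7469
  x_3 = -2.943 - 0.1*-5.886 = -2.3544
  y_3 = -0.0934 - 0.1*-0.7469 = -0.0187
f(-2.3544, -0.0187) = 1*(-2.3544)^2 + 4*(-0.0187)^2 = 5.5445


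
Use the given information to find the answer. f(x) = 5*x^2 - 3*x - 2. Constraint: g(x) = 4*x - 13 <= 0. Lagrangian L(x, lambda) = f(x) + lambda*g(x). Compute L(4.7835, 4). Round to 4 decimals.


Step 1: Evaluate f(x).
f(4.7835) = 5*4.7835^2 - 3*4.7835 - 2 = 98.0589
Step 2: Evaluate g(x).
g(4.7835) = 4*4.7835 - 13 = 6.134
Step 3: Compute Lagrangian.
L = 98.0589 + 4*6.134 = 122.5949


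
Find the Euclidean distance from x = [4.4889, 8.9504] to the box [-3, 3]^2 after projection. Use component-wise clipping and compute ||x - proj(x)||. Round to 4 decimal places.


Project each component onto [-3, 3].
clip(4.4889) = 3.0, clip(8.9504) = 3.0
Projection = [3.0, 3.0]
Squared diffs: [2.2168, 35.4073]
Distance = sqrt(37.6241) = 6.1338


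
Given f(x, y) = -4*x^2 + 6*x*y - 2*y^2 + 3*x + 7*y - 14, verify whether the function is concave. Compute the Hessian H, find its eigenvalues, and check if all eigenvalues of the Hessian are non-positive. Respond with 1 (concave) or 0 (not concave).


The Hessian of f(x,y) = -4*x^2 + 6*x*y - 2*y^2 + 3*x + 7*y - 14 is:
H = [[-8, 6], [6, -4]]
Trace = -8 - 4 = -12
Determinant = -8*-4 - (6)^2 = -4
Discriminant = (-12)^2 - 4*-4 = 160.0
Eigenvalues: lambda_1 = -12.3246, lambda_2 = 0.3246
The function is not concave.

0


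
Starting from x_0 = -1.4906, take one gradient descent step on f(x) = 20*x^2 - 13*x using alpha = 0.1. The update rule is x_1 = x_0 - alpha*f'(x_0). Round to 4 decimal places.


We compute the gradient at x_0 and apply the update.
f'(x) = 40*x - 13
f'(-1.4906) = 40*-1.4906 - 13 = -72.624
x_1 = -1.4906 - 0.1*-72.624 = 5.7718


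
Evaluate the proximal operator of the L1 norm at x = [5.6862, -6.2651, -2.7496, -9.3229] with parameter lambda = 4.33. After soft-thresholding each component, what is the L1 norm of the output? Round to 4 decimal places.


Soft-thresholding with lambda = 4.33:
prox(5.6862) = sign(5.6862)*max(|5.6862| - 4.33, 0) = 1.3562
prox(-6.2651) = sign(-6.2651)*max(|-6.2651| - 4.33, 0) = -1.9351
prox(-2.7496) = sign(-2.7496)*max(|-2.7496| - 4.33, 0) = 0.0
prox(-9.3229) = sign(-9.3229)*max(|-9.3229| - 4.33, 0) = -4.9929
prox(x) = [1.3562, -1.9351, 0.0, -4.9929]
||prox(x)||_1 = 1.3562 + 1.9351 + 0.0 + 4.9929 = 8.2842


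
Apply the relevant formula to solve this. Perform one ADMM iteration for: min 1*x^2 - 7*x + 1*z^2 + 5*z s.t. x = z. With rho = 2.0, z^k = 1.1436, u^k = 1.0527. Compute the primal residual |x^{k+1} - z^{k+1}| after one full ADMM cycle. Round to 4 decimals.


ADMM iteration with rho = 2.0, z^k = 1.1436, u^k = 1.0527
Step 1: x-update.
Minimize 1*x^2 - 7*x + (2.0/2)*(x - 1.1436 + 1.0527)^2
FOC: (2*1 + 2.0)*x = 7 + 2.0*(1.1436 - 1.0527)
x^{k+1} = 1.7955
Step 2: z-update.
Minimize 1*z^2 + 5*z + (2.0/2)*(1.7955 - z + 1.0527)^2
FOC: (2*1 + 2.0)*z = -5 + 2.0*(1.7955 + 1.0527)
z^{k+1} = 0.1741
Step 3: u-update.
u^{k+1} = 1.0527 + 1.7955 - 0.1741 = 2.6741
Step 4: Primal residual = |1.7955 - 0.1741| = 1.6214


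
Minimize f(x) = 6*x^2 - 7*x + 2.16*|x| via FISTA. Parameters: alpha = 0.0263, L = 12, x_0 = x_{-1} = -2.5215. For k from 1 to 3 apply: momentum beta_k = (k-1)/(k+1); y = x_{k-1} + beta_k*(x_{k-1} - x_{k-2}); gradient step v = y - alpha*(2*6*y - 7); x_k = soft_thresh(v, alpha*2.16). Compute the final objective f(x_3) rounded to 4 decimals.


FISTA on f(x) = 6*x^2 - 7*x + 2.16*|x|
L = 12, alpha = 0.0263
Iteration 1: beta = 0.0, y = -2.5215 + 0.0*(-2.5215 + 2.5215) = -2.5215
  grad(y) = -37.258, v = y - alpha*grad = -1.5416
  prox(v) = soft_thresh(-1.5416, 0.0568) = -1.4848
Iteration 2: beta = 0.3333, y = -1.4848 + 0.3333*(-1.4848 + 2.5215) = -1.1392
  grad(y) = -20.6709, v = y - alpha*grad = -0.5956
  prox(v) = soft_thresh(-0.5956, 0.0568) = -0.5388
Iteration 3: beta = 0.5, y = -0.5388 + 0.5*(-0.5388 + 1.4848) = -0.0658
  grad(y) = -7.7894, v = y - alpha*grad = 0.1391
  prox(v) = soft_thresh(0.1391, 0.0568) = 0.0823
f(x_3) = 6*0.0823^2 - 7*0.0823 + 2.16*|0.0823| = -0.3576


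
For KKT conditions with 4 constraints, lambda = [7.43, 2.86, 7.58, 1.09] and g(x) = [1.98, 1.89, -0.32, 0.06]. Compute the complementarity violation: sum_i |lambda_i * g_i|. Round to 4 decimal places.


KKT complementary slackness check:
lambda_1 * g_1 = 7.43 * 1.98 = 14.7114
lambda_2 * g_2 = 2.86 * 1.89 = 5.4054
lambda_3 * g_3 = 7.58 * -0.32 = -2.4256
lambda_4 * g_4 = 1.09 * 0.06 = 0.0654
Total violation = 14.7114 + 5.4054 + 2.4256 + 0.0654 = 22.6078


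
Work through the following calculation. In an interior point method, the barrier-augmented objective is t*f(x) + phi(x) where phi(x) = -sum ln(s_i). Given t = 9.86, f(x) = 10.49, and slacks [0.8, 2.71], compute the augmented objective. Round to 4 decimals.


Step 1: Compute log-barrier.
ln values: [-0.2231, 0.9969]
phi = -(-0.2231 + 0.9969) = -0.7738
Step 2: Compute augmented objective.
t*f(x) = 9.86*10.49 = 103.4314
Total = 103.4314 - 0.7738 = 102.6576


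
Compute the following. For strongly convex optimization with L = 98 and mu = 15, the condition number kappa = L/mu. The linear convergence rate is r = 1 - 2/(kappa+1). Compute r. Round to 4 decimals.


Step 1: Compute the condition number.
kappa = L/mu = 98/15 = 6.5333
Step 2: Compute the convergence rate.
r = 1 - 2/(kappa + 1) = 1 - 2*mu/(L + mu) = (L - mu)/(L + mu) = 83/113 = 0.7345


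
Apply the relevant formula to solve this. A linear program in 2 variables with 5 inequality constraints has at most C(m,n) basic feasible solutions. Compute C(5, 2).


Each vertex corresponds to some choice of n active constraints out of m, so the number of vertices is at most C(m, n) = m! / (n!(m-n)!).
m = 5, n = 2
Numerator: 5 * 4
Denominator: 2! = 2
C(5, 2) = 10


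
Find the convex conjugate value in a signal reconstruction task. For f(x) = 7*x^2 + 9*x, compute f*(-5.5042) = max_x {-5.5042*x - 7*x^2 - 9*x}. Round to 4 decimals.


f*(y) = sup_x {y*x - a*x^2 - b*x} = sup_x {(y-b)*x - a*x^2}
FOC: (y - b) - 2a*x = 0 => x* = (y - b)/(2a)
x* = (-5.5042 - 9)/(2*7) = -1.036
f*(-5.5042) = (y-b)^2/(4a) = (-5.5042 - 9)^2/(4*7)
= 210.3718/28 = 7.5133


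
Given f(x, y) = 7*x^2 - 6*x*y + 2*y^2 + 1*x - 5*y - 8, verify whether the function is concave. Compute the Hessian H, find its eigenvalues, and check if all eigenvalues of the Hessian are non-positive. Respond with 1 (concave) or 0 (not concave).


The Hessian of f(x,y) = 7*x^2 - 6*x*y + 2*y^2 + 1*x - 5*y - 8 is:
H = [[14, -6], [-6, 4]]
Trace = 14 + 4 = 18
Determinant = 14*4 - (-6)^2 = 20
Discriminant = (18)^2 - 4*20 = 244.0
Eigenvalues: lambda_1 = 1.1898, lambda_2 = 16.8102
The function is not concave.

0


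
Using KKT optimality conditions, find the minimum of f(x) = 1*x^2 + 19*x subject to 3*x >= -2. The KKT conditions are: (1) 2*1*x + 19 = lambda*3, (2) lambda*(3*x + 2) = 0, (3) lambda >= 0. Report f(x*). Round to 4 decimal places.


Step 1: Try lambda = 0 (constraint inactive).
x_unc = -19/(2*1) = -9.5
Check: 3*-9.5 = -28.5 < -2 -- violated!
Step 2: Constraint must be active: 3*x = -2
x* = -2/3 = -0.6667 (rounded; the exact value -2/3 is used below)
lambda = (2*1*(-2/3) + 19)/3 = 5.8889
Step 3: Compute optimal value.
f(x*) = 1*(-2/3)^2 + 19*(-2/3) = -12.2222


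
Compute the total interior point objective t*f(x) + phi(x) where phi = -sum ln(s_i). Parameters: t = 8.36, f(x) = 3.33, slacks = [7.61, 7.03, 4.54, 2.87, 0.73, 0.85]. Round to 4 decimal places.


Step 1: Compute log-barrier.
ln values: [2.0295, 1.9502, 1.5129, 1.0543, -0.3147, -0.1625]
phi = -(2.0295 + 1.9502 + 1.5129 + 1.0543 - 0.3147 - 0.1625) = -6.0697
Step 2: Compute augmented objective.
t*f(x) = 8.36*3.33 = 27.8388
Total = 27.8388 - 6.0697 = 21.7691


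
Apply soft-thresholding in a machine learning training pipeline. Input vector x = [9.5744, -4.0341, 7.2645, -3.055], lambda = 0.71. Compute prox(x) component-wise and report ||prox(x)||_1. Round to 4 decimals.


Soft-thresholding with lambda = 0.71:
prox(9.5744) = sign(9.5744)*max(|9.5744| - 0.71, 0) = 8.8644
prox(-4.0341) = sign(-4.0341)*max(|-4.0341| - 0.71, 0) = -3.3241
prox(7.2645) = sign(7.2645)*max(|7.2645| - 0.71, 0) = 6.5545
prox(-3.055) = sign(-3.055)*max(|-3.055| - 0.71, 0) = -2.345
prox(x) = [8.8644, -3.3241, 6.5545, -2.345]
||prox(x)||_1 = 8.8644 + 3.3241 + 6.5545 + 2.345 = 21.088


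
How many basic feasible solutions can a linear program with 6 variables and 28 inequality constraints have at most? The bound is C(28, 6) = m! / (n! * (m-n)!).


Each vertex corresponds to some choice of n active constraints out of m, so the number of vertices is at most C(m, n) = m! / (n!(m-n)!).
m = 28, n = 6
Numerator: 28 * 27 * 26 * 25 * 24 * 23
Denominator: 6! = 720
C(28, 6) = 376740


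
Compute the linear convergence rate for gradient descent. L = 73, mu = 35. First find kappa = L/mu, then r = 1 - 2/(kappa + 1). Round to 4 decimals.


Step 1: Compute the condition number.
kappa = L/mu = 73/35 = 2.0857
Step 2: Compute the convergence rate.
r = 1 - 2/(kappa + 1) = 1 - 2*mu/(L + mu) = (L - mu)/(L + mu) = 38/108 = 0.3519


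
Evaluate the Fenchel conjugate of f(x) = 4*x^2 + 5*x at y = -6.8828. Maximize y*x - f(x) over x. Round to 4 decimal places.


f*(y) = sup_x {y*x - a*x^2 - b*x} = sup_x {(y-b)*x - a*x^2}
FOC: (y - b) - 2a*x = 0 => x* = (y - b)/(2a)
x* = (-6.8828 - 5)/(2*4) = -1.4854
f*(-6.8828) = (y-b)^2/(4a) = (-6.8828 - 5)^2/(4*4)
= 141.2009/16 = 8.8251


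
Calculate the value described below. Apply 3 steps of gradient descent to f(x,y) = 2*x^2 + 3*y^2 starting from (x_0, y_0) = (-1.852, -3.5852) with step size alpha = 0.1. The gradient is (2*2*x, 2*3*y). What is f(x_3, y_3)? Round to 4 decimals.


Gradient descent on f(x,y) = 2*x^2 + 3*y^2.
Starting point: (-1.852, -3.5852), alpha = 0.1
Step 1: grad_x = 2*2*-1.852 = -7.408, grad_y = 2*3*-3.5852 = -21.5112
  x_1 = -1.852 - 0.1*-7.408 = -1.1112
  y_1 = -3.5852 - 0.1*-21.5112 = -1.4341
Step 2: grad_x = 2*2*-1.1112 = -4.4448, grad_y = 2*3*-1.4341 = -8.6045
  x_2 = -1.1112 - 0.1*-4.4448 = -0.6667
  y_2 = -1.4341 - 0.1*-8.6045 = -0.5736
Step 3: grad_x = 2*2*-0.6667 = -2.6669, grad_y = 2*3*-0.5736 = -3.4418
  x_3 = -0.6667 - 0.1*-2.6669 = -0.4
  y_3 = -0.5736 - 0.1*-3.4418 = -0.2295
f(-0.4, -0.2295) = 2*(-0.4)^2 + 3*(-0.2295)^2 = 0.478


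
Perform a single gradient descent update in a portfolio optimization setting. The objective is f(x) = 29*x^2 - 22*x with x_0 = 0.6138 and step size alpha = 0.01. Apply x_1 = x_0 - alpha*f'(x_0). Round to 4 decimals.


We compute the gradient at x_0 and apply the update.
f'(x) = 58*x - 22
f'(0.6138) = 58*0.6138 - 22 = 13.6004
x_1 = 0.6138 - 0.01*13.6004 = 0.4778


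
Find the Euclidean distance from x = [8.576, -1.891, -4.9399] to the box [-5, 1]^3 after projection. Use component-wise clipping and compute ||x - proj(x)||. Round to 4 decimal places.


Project each component onto [-5, 1].
clip(8.576) = 1.0, clip(-1.891) = -1.891, clip(-4.9399) = -4.9399
Projection = [1.0, -1.891, -4.9399]
Squared diffs: [57.3958, 0.0, 0.0]
Distance = sqrt(57.3958) = 7.576


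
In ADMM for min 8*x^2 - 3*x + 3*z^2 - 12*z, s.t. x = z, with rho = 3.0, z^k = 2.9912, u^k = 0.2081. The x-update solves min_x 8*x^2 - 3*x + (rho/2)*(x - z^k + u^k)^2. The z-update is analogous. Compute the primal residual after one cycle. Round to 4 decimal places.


ADMM iteration with rho = 3.0, z^k = 2.9912, u^k = 0.2081
Step 1: x-update.
Minimize 8*x^2 - 3*x + (3.0/2)*(x - 2.9912 + 0.2081)^2
FOC: (2*8 + 3.0)*x = 3 + 3.0*(2.9912 - 0.2081)
x^{k+1} = 0.5973
Step 2: z-update.
Minimize 3*z^2 - 12*z + (3.0/2)*(0.5973 - z + 0.2081)^2
FOC: (2*3 + 3.0)*z = 12 + 3.0*(0.5973 + 0.2081)
z^{k+1} = 1.6018
Step 3: u-update.
u^{k+1} = 0.2081 + 0.5973 - 1.6018 = -0.7964
Step 4: Primal residual = |0.5973 - 1.6018| = 1.0045


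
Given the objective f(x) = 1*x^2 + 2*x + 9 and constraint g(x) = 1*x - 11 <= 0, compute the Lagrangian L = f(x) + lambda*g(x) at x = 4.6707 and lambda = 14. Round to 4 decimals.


Step 1: Evaluate f(x).
f(4.6707) = 1*4.6707^2 + 2*4.6707 + 9 = 40.1568
Step 2: Evaluate g(x).
g(4.6707) = 1*4.6707 - 11 = -6.3293
Step 3: Compute Lagrangian.
L = 40.1568 + 14*-6.3293 = -48.4534


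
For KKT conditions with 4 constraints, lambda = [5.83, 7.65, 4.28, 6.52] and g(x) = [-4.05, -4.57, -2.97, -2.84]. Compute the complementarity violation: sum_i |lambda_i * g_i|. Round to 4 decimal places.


KKT complementary slackness check:
lambda_1 * g_1 = 5.83 * -4.05 = -23.6115
lambda_2 * g_2 = 7.65 * -4.57 = -34.9605
lambda_3 * g_3 = 4.28 * -2.97 = -12.7116
lambda_4 * g_4 = 6.52 * -2.84 = -18.5168
Total violation = 23.6115 + 34.9605 + 12.7116 + 18.5168 = 89.8004


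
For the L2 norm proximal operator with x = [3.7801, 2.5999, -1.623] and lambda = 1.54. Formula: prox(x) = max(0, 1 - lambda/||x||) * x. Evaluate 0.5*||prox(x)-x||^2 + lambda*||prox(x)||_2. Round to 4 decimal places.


Step 1: Compute ||x||.
||x|| = 4.8665
Step 2: Compute scaling factor.
scale = max(0, 1 - 1.54/4.8665) = 0.6836
Step 3: prox(x) = [2.5839, 1.7772, -1.1094]
||prox(x)|| = 3.3265
Step 4: Proximal objective.
0.5*||prox-x||^2 = 1.1858
lambda*||prox|| = 5.1228
Total = 6.3086


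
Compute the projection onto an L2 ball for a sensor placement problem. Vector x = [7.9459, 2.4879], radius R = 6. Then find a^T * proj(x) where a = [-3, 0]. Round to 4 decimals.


Step 1: Compute ||x|| (intermediates to 6 decimals).
||x|| = sqrt(7.9459^2 + 2.4879^2) = 8.326282
Step 2: Project.
Since ||x|| > R, scale = R/||x|| = 6/8.326282 = 0.72061, proj(x) = scale * x
proj(x) = [5.725895, 1.792806]
Step 3: Dot product.
a^T * proj(x) = -3*5.725895 + 0*1.792806 = -17.1777


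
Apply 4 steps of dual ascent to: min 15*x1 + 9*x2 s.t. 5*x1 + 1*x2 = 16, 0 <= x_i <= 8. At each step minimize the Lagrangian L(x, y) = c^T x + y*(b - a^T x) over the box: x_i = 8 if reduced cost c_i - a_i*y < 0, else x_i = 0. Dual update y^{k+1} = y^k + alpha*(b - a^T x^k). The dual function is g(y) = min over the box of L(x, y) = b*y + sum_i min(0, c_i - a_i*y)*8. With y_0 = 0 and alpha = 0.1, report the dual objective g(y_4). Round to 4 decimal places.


Dual ascent for LP: min 15*x1 + 9*x2, 5*x1 + 1*x2 = 16, 0 <= x_i <= 8
Step 1: y^k = 0.0, reduced costs: (15.0, 9.0)
  x^k = (0.0, 0.0), subgradient = b - a^T x = 16.0
  y^{k+1} = 0.0 + 0.1*16.0 = 1.6
Step 2: y^k = 1.6, reduced costs: (7.0, 7.4)
  x^k = (0.0, 0.0), subgradient = b - a^T x = 16.0
  y^{k+1} = 1.6 + 0.1*16.0 = 3.2
Step 3: y^k = 3.2, reduced costs: (-1.0, 5.8)
  x^k = (8.0, 0.0), subgradient = b - a^T x = -24.0
  y^{k+1} = 3.2 + 0.1*-24.0 = 0.8
Step 4: y^k = 0.8, reduced costs: (11.0, 8.2)
  x^k = (0.0, 0.0), subgradient = b - a^T x = 16.0
  y^{k+1} = 0.8 + 0.1*16.0 = 2.4
Dual objective at y_4 = 2.4: reduced costs (3.0, 6.6), box minimizer x = (0.0, 0.0)
g(y_4) = b*y + (c1 - a1*y)*x1 + (c2 - a2*y)*x2 = 16*2.4 + 3.0*0.0 + 6.6*0.0 = 38.4 + 0.0 + 0.0 = 38.4


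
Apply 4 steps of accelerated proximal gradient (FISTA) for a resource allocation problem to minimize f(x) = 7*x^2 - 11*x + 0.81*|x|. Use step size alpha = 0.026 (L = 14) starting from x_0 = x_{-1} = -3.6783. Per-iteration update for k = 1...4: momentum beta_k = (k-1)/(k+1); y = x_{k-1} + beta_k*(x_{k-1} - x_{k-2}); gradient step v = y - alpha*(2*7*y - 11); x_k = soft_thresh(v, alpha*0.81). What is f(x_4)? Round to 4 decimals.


FISTA on f(x) = 7*x^2 - 11*x + 0.81*|x|
L = 14, alpha = 0.026
Iteration 1: beta = 0.0, y = -3.6783 + 0.0*(-3.6783 + 3.6783) = -3.6783
  grad(y) = -62.4962, v = y - alpha*grad = -2.0534
  prox(v) = soft_thresh(-2.0534, 0.0211) = -2.0323
Iteration 2: beta = 0.3333, y = -2.0323 + 0.3333*(-2.0323 + 3.6783) = -1.4837
  grad(y) = -31.7716, v = y - alpha*grad = -0.6576
  prox(v) = soft_thresh(-0.6576, 0.0211) = -0.6366
Iteration 3: beta = 0.5, y = -0.6366 + 0.5*(-0.6366 + 2.0323) = 0.0613
  grad(y) = -10.1415, v = y - alpha*grad = 0.325
  prox(v) = soft_thresh(0.325, 0.0211) = 0.3039
Iteration 4: beta = 0.6, y = 0.3039 + 0.6*(0.3039 + 0.6366) = 0.8682
  grad(y) = 1.1554, v = y - alpha*grad = 0.8382
  prox(v) = soft_thresh(0.8382, 0.0211) = 0.8171
f(x_4) = 7*0.8171^2 - 11*0.8171 + 0.81*|0.8171| = -3.6526


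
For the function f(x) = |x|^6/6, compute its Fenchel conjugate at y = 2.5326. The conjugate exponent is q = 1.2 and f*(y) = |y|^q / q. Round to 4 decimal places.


The conjugate exponent q satisfies 1/p + 1/q = 1.
p = 6, so q = 6/(6 - 1) = 1.2
|y|^q = 2.5326^1.2 = 3.0499
f*(2.5326) = 3.0499 / 1.2 = 2.5416


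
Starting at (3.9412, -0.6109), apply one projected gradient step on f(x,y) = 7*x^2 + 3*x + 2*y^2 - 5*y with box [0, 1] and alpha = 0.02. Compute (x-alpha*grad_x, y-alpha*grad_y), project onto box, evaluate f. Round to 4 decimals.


Step 1: Compute gradient at (3.9412, -0.6109).
grad_x = 2*7*3.9412 + 3 = 58.1768
grad_y = 2*2*-0.6109 - 5 = -7.4436
Step 2: Gradient step.
x_raw = 3.9412 - 0.02*58.1768 = 2.7777
y_raw = -0.6109 - 0.02*-7.4436 = -0.462
Step 3: Project onto [0, 1].
x_proj = clip(2.7777) = 1.0
y_proj = clip(-0.462) = 0.0
Step 4: Evaluate f.
f(1.0, 0.0) = 10.0


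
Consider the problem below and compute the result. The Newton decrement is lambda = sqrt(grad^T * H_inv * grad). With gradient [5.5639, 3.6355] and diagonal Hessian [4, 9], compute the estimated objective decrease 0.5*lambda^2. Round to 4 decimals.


Step 1: H is diagonal, so H^(-1) * g = [1.391, 0.4039].
Step 2: g^T H^(-1) g = sum_i g_i^2 / H_ii
  = (5.5639)^2/4 + (3.6355)^2/9
  = 7.7392 + 1.4685 = 9.2078
Step 3: Objective decrease = 0.5 * g^T H^(-1) g = 4.6039


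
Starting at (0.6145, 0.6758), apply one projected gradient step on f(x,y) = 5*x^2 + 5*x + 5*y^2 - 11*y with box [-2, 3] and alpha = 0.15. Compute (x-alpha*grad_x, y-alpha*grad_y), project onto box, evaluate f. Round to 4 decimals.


Step 1: Compute gradient at (0.6145, 0.6758).
grad_x = 2*5*0.6145 + 5 = 11.145
grad_y = 2*5*0.6758 - 11 = -4.242
Step 2: Gradient step.
x_raw = 0.6145 - 0.15*11.145 = -1.0573
y_raw = 0.6758 - 0.15*-4.242 = 1.3121
Step 3: Project onto [-2, 3].
x_proj = clip(-1.0573) = -1.0573
y_proj = clip(1.3121) = 1.3121
Step 4: Evaluate f.
f(-1.0573, 1.3121) = -5.5224


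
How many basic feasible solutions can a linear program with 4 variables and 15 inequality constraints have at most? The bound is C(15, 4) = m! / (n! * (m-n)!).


Each vertex corresponds to some choice of n active constraints out of m, so the number of vertices is at most C(m, n) = m! / (n!(m-n)!).
m = 15, n = 4
Numerator: 15 * 14 * 13 * 12
Denominator: 4! = 24
C(15, 4) = 1365


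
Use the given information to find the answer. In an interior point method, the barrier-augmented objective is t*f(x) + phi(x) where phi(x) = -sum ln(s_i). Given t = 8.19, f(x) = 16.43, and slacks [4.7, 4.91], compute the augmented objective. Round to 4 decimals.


Step 1: Compute log-barrier.
ln values: [1.5476, 1.5913]
phi = -(1.5476 + 1.5913) = -3.1388
Step 2: Compute augmented objective.
t*f(x) = 8.19*16.43 = 134.5617
Total = 134.5617 - 3.1388 = 131.4229


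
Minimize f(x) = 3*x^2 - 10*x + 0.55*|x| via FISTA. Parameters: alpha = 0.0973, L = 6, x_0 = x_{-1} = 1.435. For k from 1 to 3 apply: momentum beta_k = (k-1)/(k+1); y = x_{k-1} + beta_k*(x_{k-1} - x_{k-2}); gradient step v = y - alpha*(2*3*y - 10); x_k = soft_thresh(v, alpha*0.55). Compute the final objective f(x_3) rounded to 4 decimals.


FISTA on f(x) = 3*x^2 - 10*x + 0.55*|x|
L = 6, alpha = 0.0973
Iteration 1: beta = 0.0, y = 1.435 + 0.0*(1.435 - 1.435) = 1.435
  grad(y) = -1.39, v = y - alpha*grad = 1.5702
  prox(v) = soft_thresh(1.5702, 0.0535) = 1.5167
Iteration 2: beta = 0.3333, y = 1.5167 + 0.3333*(1.5167 - 1.435) = 1.544
  grad(y) = -0.7361, v = y - alpha*grad = 1.6156
  prox(v) = soft_thresh(1.6156, 0.0535) = 1.5621
Iteration 3: beta = 0.5, y = 1.5621 + 0.5*(1.5621 - 1.5167) = 1.5848
  grad(y) = -0.4914, v = y - alpha*grad = 1.6326
  prox(v) = soft_thresh(1.6326, 0.0535) = 1.5791
f(x_3) = 3*1.5791^2 - 10*1.5791 + 0.55*|1.5791| = -7.4418


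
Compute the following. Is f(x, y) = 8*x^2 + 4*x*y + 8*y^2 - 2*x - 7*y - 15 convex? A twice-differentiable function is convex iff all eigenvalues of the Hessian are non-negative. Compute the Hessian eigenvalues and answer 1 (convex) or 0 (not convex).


The Hessian of f(x,y) = 8*x^2 + 4*x*y + 8*y^2 - 2*x - 7*y - 15 is:
H = [[16, 4], [4, 16]]
Trace = 16 + 16 = 32
Determinant = 16*16 - (4)^2 = 240
Discriminant = (32)^2 - 4*240 = 64.0
Eigenvalues: lambda_1 = 12.0, lambda_2 = 20.0
The function is convex.

1


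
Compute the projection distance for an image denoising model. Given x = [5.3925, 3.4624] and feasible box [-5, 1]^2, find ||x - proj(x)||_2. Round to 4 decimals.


Project each component onto [-5, 1].
clip(5.3925) = 1.0, clip(3.4624) = 1.0
Projection = [1.0, 1.0]
Squared diffs: [19.2941, 6.0634]
Distance = sqrt(25.3575) = 5.0356


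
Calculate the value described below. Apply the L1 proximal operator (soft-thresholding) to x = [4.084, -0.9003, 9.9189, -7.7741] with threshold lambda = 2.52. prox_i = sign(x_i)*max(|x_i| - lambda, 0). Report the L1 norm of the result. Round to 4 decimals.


Soft-thresholding with lambda = 2.52:
prox(4.084) = sign(4.084)*max(|4.084| - 2.52, 0) = 1.564
prox(-0.9003) = sign(-0.9003)*max(|-0.9003| - 2.52, 0) = 0.0
prox(9.9189) = sign(9.9189)*max(|9.9189| - 2.52, 0) = 7.3989
prox(-7.7741) = sign(-7.7741)*max(|-7.7741| - 2.52, 0) = -5.2541
prox(x) = [1.564, 0.0, 7.3989, -5.2541]
||prox(x)||_1 = 1.564 + 0.0 + 7.3989 + 5.2541 = 14.217


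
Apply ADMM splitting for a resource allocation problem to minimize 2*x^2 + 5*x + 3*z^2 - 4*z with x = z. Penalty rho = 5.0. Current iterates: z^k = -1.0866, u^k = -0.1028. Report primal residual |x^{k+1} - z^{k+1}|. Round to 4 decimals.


ADMM iteration with rho = 5.0, z^k = -1.0866, u^k = -0.1028
Step 1: x-update.
Minimize 2*x^2 + 5*x + (5.0/2)*(x + 1.0866 - 0.1028)^2
FOC: (2*2 + 5.0)*x = -5 + 5.0*(-1.0866 + 0.1028)
x^{k+1} = -1.1021
Step 2: z-update.
Minimize 3*z^2 - 4*z + (5.0/2)*(-1.1021 - z - 0.1028)^2
FOC: (2*3 + 5.0)*z = 4 + 5.0*(-1.1021 - 0.1028)
z^{k+1} = -0.1841
Step 3: u-update.
u^{k+1} = -0.1028 - 1.1021 + 0.1841 = -1.0209
Step 4: Primal residual = |-1.1021 + 0.1841| = 0.9181


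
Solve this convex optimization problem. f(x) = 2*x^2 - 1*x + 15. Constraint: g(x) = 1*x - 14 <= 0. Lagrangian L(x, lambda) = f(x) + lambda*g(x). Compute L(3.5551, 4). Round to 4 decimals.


Step 1: Evaluate f(x).
f(3.5551) = 2*3.5551^2 - 1*3.5551 + 15 = 36.7224
Step 2: Evaluate g(x).
g(3.5551) = 1*3.5551 - 14 = -10.4449
Step 3: Compute Lagrangian.
L = 36.7224 + 4*-10.4449 = -5.0572


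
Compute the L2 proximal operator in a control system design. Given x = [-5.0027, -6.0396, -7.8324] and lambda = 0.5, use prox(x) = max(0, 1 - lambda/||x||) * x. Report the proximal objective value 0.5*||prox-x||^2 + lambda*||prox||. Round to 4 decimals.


Step 1: Compute ||x||.
||x|| = 11.0838
Step 2: Compute scaling factor.
scale = max(0, 1 - 0.5/11.0838) = 0.9549
Step 3: prox(x) = [-4.777, -5.7671, -7.4791]
||prox(x)|| = 10.5838
Step 4: Proximal objective.
0.5*||prox-x||^2 = 0.125
lambda*||prox|| = 5.2919
Total = 5.4169


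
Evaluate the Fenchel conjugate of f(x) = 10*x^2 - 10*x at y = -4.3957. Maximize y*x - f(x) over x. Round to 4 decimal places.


f*(y) = sup_x {y*x - a*x^2 - b*x} = sup_x {(y-b)*x - a*x^2}
FOC: (y - b) - 2a*x = 0 => x* = (y - b)/(2a)
x* = (-4.3957 + 10)/(2*10) = 0.2802
f*(-4.3957) = (y-b)^2/(4a) = (-4.3957 + 10)^2/(4*10)
= 31.4082/40 = 0.7852


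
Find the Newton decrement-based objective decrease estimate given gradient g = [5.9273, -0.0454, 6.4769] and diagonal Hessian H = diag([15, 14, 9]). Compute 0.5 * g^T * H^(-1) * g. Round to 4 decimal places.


Step 1: H is diagonal, so H^(-1) * g = [0.3952, -0.0032, 0.7197].
Step 2: g^T H^(-1) g = sum_i g_i^2 / H_ii
  = (5.9273)^2/15 + (-0.0454)^2/14 + (6.4769)^2/9
  = 2.3422 + 0.0001 + 4.6611 = 7.0035
Step 3: Objective decrease = 0.5 * g^T H^(-1) g = 3.5017


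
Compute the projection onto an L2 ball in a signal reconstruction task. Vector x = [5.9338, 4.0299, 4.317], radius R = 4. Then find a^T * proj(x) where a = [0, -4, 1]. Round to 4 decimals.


Step 1: Compute ||x|| (intermediates to 6 decimals).
||x|| = sqrt(5.9338^2 + 4.0299^2 + 4.317^2) = 8.371772
Step 2: Project.
Since ||x|| > R, scale = R/||x|| = 4/8.371772 = 0.477796, proj(x) = scale * x
proj(x) = [2.835146, 1.92547, 2.062645]
Step 3: Dot product.
a^T * proj(x) = 0*2.835146 - 4*1.92547 + 1*2.062645 = -5.6392


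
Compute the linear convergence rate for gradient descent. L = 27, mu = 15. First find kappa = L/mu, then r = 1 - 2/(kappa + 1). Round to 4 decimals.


Step 1: Compute the condition number.
kappa = L/mu = 27/15 = 1.8
Step 2: Compute the convergence rate.
r = 1 - 2/(kappa + 1) = 1 - 2*mu/(L + mu) = (L - mu)/(L + mu) = 12/42 = 0.2857


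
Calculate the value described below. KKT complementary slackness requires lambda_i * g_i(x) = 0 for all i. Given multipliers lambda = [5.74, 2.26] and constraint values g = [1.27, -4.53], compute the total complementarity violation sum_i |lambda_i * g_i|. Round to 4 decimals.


KKT complementary slackness check:
lambda_1 * g_1 = 5.74 * 1.27 = 7.2898
lambda_2 * g_2 = 2.26 * -4.53 = -10.2378
Total violation = 7.2898 + 10.2378 = 17.5276


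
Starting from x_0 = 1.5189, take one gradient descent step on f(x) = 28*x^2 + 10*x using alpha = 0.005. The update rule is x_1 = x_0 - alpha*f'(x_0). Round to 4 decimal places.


We compute the gradient at x_0 and apply the update.
f'(x) = 56*x + 10
f'(1.5189) = 56*1.5189 + 10 = 95.0584
x_1 = 1.5189 - 0.005*95.0584 = 1.0436


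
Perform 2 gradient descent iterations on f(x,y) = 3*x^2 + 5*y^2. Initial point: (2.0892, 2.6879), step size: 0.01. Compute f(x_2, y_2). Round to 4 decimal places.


Gradient descent on f(x,y) = 3*x^2 + 5*y^2.
Starting point: (2.0892, 2.6879), alpha = 0.01
Step 1: grad_x = 2*3*2.0892 = 12.5352, grad_y = 2*5*2.6879 = 26.879
  x_1 = 2.0892 - 0.01*12.5352 = 1.9638
  y_1 = 2.6879 - 0.01*26.879 = 2.4191
Step 2: grad_x = 2*3*1.9638 = 11.7831, grad_y = 2*5*2.4191 = 24.1911
  x_2 = 1.9638 - 0.01*11.7831 = 1.846
  y_2 = 2.4191 - 0.01*24.1911 = 2.1772
f(1.846, 2.1772) = 3*1.846^2 + 5*2.1772^2 = 33.9243


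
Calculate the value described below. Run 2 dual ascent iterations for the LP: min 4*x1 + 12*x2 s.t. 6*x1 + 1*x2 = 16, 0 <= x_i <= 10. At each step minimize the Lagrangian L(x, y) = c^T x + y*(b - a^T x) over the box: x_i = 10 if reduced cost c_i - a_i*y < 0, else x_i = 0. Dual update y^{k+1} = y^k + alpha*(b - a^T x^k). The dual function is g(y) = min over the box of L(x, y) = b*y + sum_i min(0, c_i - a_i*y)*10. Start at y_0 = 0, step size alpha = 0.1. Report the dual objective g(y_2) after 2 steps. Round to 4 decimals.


Dual ascent for LP: min 4*x1 + 12*x2, 6*x1 + 1*x2 = 16, 0 <= x_i <= 10
Step 1: y^k = 0.0, reduced costs: (4.0, 12.0)
  x^k = (0.0, 0.0), subgradient = b - a^T x = 16.0
  y^{k+1} = 0.0 + 0.1*16.0 = 1.6
Step 2: y^k = 1.6, reduced costs: (-5.6, 10.4)
  x^k = (10.0, 0.0), subgradient = b - a^T x = -44.0
  y^{k+1} = 1.6 + 0.1*-44.0 = -2.8
Dual objective at y_2 = -2.8: reduced costs (20.8, 14.8), box minimizer x = (0.0, 0.0)
g(y_2) = b*y + (c1 - a1*y)*x1 + (c2 - a2*y)*x2 = 16*(-2.8) + 20.8*0.0 + 14.8*0.0 = -44.8 + 0.0 + 0.0 = -44.8


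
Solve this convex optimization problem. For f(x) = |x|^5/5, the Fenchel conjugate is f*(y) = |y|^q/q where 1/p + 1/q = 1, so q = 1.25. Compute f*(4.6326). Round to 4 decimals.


The conjugate exponent q satisfies 1/p + 1/q = 1.
p = 5, so q = 5/(5 - 1) = 1.25
|y|^q = 4.6326^1.25 = 6.7964
f*(4.6326) = 6.7964 / 1.25 = 5.4371


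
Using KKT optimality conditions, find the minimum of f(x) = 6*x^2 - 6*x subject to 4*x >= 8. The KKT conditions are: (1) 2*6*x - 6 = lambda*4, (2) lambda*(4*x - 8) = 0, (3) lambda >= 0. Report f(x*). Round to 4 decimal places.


Step 1: Try lambda = 0 (constraint inactive).
x_unc = 6/(2*6) = 0.5
Check: 4*0.5 = 2.0 < 8 -- violated!
Step 2: Constraint must be active: 4*x = 8
x* = 8/4 = 2.0
lambda = (2*6*2.0 - 6)/4 = 4.5
Step 3: Compute optimal value.
f(x*) = 6*2.0^2 - 6*2.0 = 12.0


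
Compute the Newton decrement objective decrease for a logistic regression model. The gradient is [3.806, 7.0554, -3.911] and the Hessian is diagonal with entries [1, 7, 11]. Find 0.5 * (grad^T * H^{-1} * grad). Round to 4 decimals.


Step 1: H is diagonal, so H^(-1) * g = [3.806, 1.0079, -0.3555].
Step 2: g^T H^(-1) g = sum_i g_i^2 / H_ii
  = (3.806)^2/1 + (7.0554)^2/7 + (-3.911)^2/11
  = 14.4856 + 7.1112 + 1.3905 = 22.9874
Step 3: Objective decrease = 0.5 * g^T H^(-1) g = 11.4937


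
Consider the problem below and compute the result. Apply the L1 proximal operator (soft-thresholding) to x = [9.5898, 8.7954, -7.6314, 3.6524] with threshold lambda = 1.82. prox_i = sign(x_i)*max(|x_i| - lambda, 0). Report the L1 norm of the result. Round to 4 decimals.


Soft-thresholding with lambda = 1.82:
prox(9.5898) = sign(9.5898)*max(|9.5898| - 1.82, 0) = 7.7698
prox(8.7954) = sign(8.7954)*max(|8.7954| - 1.82, 0) = 6.9754
prox(-7.6314) = sign(-7.6314)*max(|-7.6314| - 1.82, 0) = -5.8114
prox(3.6524) = sign(3.6524)*max(|3.6524| - 1.82, 0) = 1.8324
prox(x) = [7.7698, 6.9754, -5.8114, 1.8324]
||prox(x)||_1 = 7.7698 + 6.9754 + 5.8114 + 1.8324 = 22.389
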